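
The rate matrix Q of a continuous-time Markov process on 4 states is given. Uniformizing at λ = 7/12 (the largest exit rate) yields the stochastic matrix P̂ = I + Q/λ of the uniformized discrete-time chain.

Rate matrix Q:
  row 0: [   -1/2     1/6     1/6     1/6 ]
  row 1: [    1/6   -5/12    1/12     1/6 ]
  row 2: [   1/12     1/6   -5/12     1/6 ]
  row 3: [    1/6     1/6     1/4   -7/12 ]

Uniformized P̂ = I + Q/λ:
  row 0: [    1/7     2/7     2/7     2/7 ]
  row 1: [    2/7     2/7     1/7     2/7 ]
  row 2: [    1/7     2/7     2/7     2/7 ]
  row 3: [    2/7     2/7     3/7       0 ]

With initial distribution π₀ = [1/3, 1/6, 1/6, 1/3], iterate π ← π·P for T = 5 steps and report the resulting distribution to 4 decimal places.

t=0: π = [0.3333, 0.1667, 0.1667, 0.3333]
t=1: π = [0.2143, 0.2857, 0.3095, 0.1905]
t=2: π = [0.2109, 0.2857, 0.2721, 0.2313]
t=3: π = [0.2167, 0.2857, 0.2779, 0.2196]
t=4: π = [0.2150, 0.2857, 0.2763, 0.2230]
t=5: π = [0.2155, 0.2857, 0.2767, 0.2220]

π = [0.2155, 0.2857, 0.2767, 0.2220]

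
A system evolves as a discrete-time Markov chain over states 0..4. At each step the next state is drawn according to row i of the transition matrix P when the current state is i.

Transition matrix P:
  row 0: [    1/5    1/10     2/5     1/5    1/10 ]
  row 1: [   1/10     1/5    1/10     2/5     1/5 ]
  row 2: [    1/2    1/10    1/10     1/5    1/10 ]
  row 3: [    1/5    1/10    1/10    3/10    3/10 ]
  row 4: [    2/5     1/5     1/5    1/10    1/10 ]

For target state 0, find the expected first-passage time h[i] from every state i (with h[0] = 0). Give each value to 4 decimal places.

h = [0.0000, 4.2403, 2.7580, 3.7496, 3.0829]

First-step conditioning: h[0] = 0; for i ≠ 0, h[i] = 1 + Σ_k P[i][k]·h[k].
  h[1] = 1 + 1/5·h[1] + 1/10·h[2] + 2/5·h[3] + 1/5·h[4]
  h[2] = 1 + 1/10·h[1] + 1/10·h[2] + 1/5·h[3] + 1/10·h[4]
  h[3] = 1 + 1/10·h[1] + 1/10·h[2] + 3/10·h[3] + 3/10·h[4]
  h[4] = 1 + 1/5·h[1] + 1/5·h[2] + 1/10·h[3] + 1/10·h[4]
Solving the 4×4 linear system over states ≠ 0 gives exactly h = [0, 2506/591, 1630/591, 2216/591, 1822/591] (h[0] = 0 is the target).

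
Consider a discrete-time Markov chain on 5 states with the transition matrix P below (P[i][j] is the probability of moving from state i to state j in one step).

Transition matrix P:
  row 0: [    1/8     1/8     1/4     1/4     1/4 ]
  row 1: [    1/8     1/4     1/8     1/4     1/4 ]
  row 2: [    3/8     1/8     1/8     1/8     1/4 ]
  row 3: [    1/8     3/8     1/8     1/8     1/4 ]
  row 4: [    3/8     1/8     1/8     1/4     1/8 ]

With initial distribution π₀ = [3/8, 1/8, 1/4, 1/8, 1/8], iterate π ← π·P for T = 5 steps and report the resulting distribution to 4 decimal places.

π = [0.2186, 0.2015, 0.1524, 0.2053, 0.2222]

t=0: π = [0.3750, 0.1250, 0.2500, 0.1250, 0.1250]
t=1: π = [0.2188, 0.1719, 0.1719, 0.2031, 0.2344]
t=2: π = [0.2266, 0.1973, 0.1523, 0.2031, 0.2207]
t=3: π = [0.2183, 0.2004, 0.1533, 0.2056, 0.2224]
t=4: π = [0.2189, 0.2014, 0.1523, 0.2051, 0.2222]
t=5: π = [0.2186, 0.2015, 0.1524, 0.2053, 0.2222]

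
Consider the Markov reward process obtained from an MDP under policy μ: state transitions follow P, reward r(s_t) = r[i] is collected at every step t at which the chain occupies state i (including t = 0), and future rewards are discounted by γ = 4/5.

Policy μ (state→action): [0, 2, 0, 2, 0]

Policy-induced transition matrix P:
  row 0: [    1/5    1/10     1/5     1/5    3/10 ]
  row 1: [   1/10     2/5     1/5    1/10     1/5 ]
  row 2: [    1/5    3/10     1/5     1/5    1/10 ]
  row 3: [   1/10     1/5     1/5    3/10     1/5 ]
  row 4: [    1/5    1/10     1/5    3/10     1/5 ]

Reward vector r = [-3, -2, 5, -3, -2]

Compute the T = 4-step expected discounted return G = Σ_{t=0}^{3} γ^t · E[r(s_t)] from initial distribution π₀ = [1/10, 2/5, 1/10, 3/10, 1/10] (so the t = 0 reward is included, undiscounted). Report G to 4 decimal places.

t=0: π = [0.1000, 0.4000, 0.1000, 0.3000, 0.1000], E[r] = -1.7000, γ^t·E[r] = -1.700000, running G = -1.700000
t=1: π = [0.1300, 0.2700, 0.2000, 0.2000, 0.2000], E[r] = -0.9300, γ^t·E[r] = -0.744000, running G = -2.444000
t=2: π = [0.1530, 0.2410, 0.2000, 0.2130, 0.1930], E[r] = -0.9660, γ^t·E[r] = -0.618240, running G = -3.062240
t=3: π = [0.1546, 0.2336, 0.2000, 0.2165, 0.1953], E[r] = -0.9711, γ^t·E[r] = -0.497203, running G = -3.559443

G = -3.5594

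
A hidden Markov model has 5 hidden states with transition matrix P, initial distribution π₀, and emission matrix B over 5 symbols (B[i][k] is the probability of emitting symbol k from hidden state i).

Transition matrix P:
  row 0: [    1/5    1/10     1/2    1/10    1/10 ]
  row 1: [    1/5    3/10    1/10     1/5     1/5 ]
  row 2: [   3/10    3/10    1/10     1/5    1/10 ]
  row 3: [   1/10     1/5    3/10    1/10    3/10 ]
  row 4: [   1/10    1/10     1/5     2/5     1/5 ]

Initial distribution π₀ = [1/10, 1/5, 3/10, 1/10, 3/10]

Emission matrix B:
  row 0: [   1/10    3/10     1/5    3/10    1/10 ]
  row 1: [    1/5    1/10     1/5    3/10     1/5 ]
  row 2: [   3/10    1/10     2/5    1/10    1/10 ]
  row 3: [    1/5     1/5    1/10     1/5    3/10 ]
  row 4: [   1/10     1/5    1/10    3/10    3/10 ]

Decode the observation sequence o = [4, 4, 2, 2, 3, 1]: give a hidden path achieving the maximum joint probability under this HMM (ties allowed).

t=0: δ = [1.000e-02, 4.000e-02, 3.000e-02, 3.000e-02, 9.000e-02]  (obs o_0=4)
t=1: δ = [9.000e-04, 2.400e-03, 1.800e-03, 1.080e-02, 5.400e-03]  ψ = [2, 1, 4, 4, 4]  (obs o_1=4)
t=2: δ = [2.160e-04, 4.320e-04, 1.296e-03, 2.160e-04, 3.240e-04]  ψ = [3, 3, 3, 4, 3]  (obs o_2=2)
t=3: δ = [7.776e-05, 7.776e-05, 5.184e-05, 2.592e-05, 1.296e-05]  ψ = [2, 2, 2, 2, 2]  (obs o_3=2)
t=4: δ = [4.666e-06, 6.998e-06, 3.888e-06, 3.110e-06, 4.666e-06]  ψ = [0, 1, 0, 1, 1]  (obs o_4=3)
t=5: δ = [4.199e-07, 2.100e-07, 2.333e-07, 3.732e-07, 2.799e-07]  ψ = [1, 1, 0, 4, 1]  (obs o_5=1)
backtrack: best end state = 0; path = [4, 3, 2, 1, 1, 0]

path = [4, 3, 2, 1, 1, 0]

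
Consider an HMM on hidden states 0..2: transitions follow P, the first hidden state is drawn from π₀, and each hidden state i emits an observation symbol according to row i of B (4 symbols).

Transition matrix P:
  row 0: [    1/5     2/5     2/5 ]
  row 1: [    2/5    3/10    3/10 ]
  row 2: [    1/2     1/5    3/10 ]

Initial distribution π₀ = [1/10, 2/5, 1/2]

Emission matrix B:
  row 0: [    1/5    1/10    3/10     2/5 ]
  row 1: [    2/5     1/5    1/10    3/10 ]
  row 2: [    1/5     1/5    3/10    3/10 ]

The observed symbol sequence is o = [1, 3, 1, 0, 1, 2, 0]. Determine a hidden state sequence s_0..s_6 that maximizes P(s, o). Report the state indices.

path = [2, 0, 2, 0, 2, 0, 1]

t=0: δ = [1.000e-02, 8.000e-02, 1.000e-01]  (obs o_0=1)
t=1: δ = [2.000e-02, 7.200e-03, 9.000e-03]  ψ = [2, 1, 2]  (obs o_1=3)
t=2: δ = [4.500e-04, 1.600e-03, 1.600e-03]  ψ = [2, 0, 0]  (obs o_2=1)
t=3: δ = [1.600e-04, 1.920e-04, 9.600e-05]  ψ = [2, 1, 1]  (obs o_3=0)
t=4: δ = [7.680e-06, 1.280e-05, 1.280e-05]  ψ = [1, 0, 0]  (obs o_4=1)
t=5: δ = [1.920e-06, 3.840e-07, 1.152e-06]  ψ = [2, 1, 1]  (obs o_5=2)
t=6: δ = [1.152e-07, 3.072e-07, 1.536e-07]  ψ = [2, 0, 0]  (obs o_6=0)
backtrack: best end state = 1; path = [2, 0, 2, 0, 2, 0, 1]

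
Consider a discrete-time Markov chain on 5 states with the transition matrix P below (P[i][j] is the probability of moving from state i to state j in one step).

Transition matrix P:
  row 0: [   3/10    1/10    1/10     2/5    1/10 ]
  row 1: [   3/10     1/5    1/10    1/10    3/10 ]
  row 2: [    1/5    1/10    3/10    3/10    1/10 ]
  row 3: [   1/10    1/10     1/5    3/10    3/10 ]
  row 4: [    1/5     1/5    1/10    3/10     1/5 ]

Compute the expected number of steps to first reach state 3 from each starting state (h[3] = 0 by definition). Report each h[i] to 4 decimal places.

First-step conditioning: h[3] = 0; for i ≠ 3, h[i] = 1 + Σ_k P[i][k]·h[k].
  h[0] = 1 + 3/10·h[0] + 1/10·h[1] + 1/10·h[2] + 1/10·h[4]
  h[1] = 1 + 3/10·h[0] + 1/5·h[1] + 1/10·h[2] + 3/10·h[4]
  h[2] = 1 + 1/5·h[0] + 1/10·h[1] + 3/10·h[2] + 1/10·h[4]
  h[4] = 1 + 1/5·h[0] + 1/5·h[1] + 1/10·h[2] + 1/5·h[4]
Solving the 4×4 linear system over states ≠ 3 gives exactly h = [6320/2121, 2880/707, 2370/707, 0, 1040/303] (h[3] = 0 is the target).

h = [2.9797, 4.0736, 3.3522, 0.0000, 3.4323]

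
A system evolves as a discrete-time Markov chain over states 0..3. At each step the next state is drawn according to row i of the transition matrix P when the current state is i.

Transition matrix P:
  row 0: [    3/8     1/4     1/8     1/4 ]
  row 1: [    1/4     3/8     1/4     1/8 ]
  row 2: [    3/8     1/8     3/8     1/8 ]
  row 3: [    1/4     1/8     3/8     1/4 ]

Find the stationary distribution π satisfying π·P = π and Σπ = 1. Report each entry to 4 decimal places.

π = [0.3238, 0.2206, 0.2665, 0.1891]

Balance equations π_j = Σ_i π_i·P[i][j]:
  π_0 = 3/8·π_0 + 1/4·π_1 + 3/8·π_2 + 1/4·π_3
  π_1 = 1/4·π_0 + 3/8·π_1 + 1/8·π_2 + 1/8·π_3
  π_2 = 1/8·π_0 + 1/4·π_1 + 3/8·π_2 + 3/8·π_3
  normalize: π_0 + π_1 + π_2 + π_3 = 1
Solving the linear system gives exactly π = [113/349, 77/349, 93/349, 66/349].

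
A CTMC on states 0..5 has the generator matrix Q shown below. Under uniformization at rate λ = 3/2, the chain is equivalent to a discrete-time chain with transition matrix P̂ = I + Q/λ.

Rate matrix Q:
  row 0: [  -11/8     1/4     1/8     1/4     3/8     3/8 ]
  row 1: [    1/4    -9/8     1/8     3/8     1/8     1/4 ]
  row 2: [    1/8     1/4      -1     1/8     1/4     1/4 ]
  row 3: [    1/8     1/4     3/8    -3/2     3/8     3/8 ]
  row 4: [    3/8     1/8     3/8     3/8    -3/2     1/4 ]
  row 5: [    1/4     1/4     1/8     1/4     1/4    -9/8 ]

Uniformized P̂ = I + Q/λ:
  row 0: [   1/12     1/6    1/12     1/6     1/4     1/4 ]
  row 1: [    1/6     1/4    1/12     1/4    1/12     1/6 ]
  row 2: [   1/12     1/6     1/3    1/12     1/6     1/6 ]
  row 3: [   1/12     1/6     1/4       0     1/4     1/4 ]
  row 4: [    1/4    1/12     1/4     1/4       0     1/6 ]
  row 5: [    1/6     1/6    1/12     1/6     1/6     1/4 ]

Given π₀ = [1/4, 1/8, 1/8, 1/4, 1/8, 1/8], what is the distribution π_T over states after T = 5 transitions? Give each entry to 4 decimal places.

t=0: π = [0.2500, 0.1250, 0.1250, 0.2500, 0.1250, 0.1250]
t=1: π = [0.1250, 0.1667, 0.1771, 0.1354, 0.1771, 0.2188]
t=2: π = [0.1450, 0.1658, 0.1797, 0.1580, 0.1450, 0.2066]
t=3: π = [0.1385, 0.1684, 0.1787, 0.1513, 0.1539, 0.2091]
t=4: π = [0.1405, 0.1679, 0.1789, 0.1534, 0.1511, 0.2082]
t=5: π = [0.1399, 0.1681, 0.1788, 0.1528, 0.1520, 0.2085]

π = [0.1399, 0.1681, 0.1788, 0.1528, 0.1520, 0.2085]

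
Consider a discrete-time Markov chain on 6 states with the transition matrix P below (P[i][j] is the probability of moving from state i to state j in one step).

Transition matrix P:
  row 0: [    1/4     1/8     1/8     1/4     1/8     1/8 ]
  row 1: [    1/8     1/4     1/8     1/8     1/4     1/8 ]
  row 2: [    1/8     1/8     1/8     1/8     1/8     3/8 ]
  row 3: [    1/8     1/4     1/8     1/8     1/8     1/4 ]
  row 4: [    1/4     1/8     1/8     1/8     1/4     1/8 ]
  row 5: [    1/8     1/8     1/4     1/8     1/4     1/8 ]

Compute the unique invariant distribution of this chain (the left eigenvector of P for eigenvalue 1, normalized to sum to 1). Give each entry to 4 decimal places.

π = [0.1703, 0.1638, 0.1475, 0.1463, 0.1920, 0.1802]

Balance equations π_j = Σ_i π_i·P[i][j]:
  π_0 = 1/4·π_0 + 1/8·π_1 + 1/8·π_2 + 1/8·π_3 + 1/4·π_4 + 1/8·π_5
  π_1 = 1/8·π_0 + 1/4·π_1 + 1/8·π_2 + 1/4·π_3 + 1/8·π_4 + 1/8·π_5
  π_2 = 1/8·π_0 + 1/8·π_1 + 1/8·π_2 + 1/8·π_3 + 1/8·π_4 + 1/4·π_5
  π_3 = 1/4·π_0 + 1/8·π_1 + 1/8·π_2 + 1/8·π_3 + 1/8·π_4 + 1/8·π_5
  π_4 = 1/8·π_0 + 1/4·π_1 + 1/8·π_2 + 1/8·π_3 + 1/4·π_4 + 1/4·π_5
  normalize: π_0 + π_1 + π_2 + π_3 + π_4 + π_5 = 1
Solving the linear system gives exactly π = [965/5667, 928/5667, 836/5667, 829/5667, 1088/5667, 1021/5667].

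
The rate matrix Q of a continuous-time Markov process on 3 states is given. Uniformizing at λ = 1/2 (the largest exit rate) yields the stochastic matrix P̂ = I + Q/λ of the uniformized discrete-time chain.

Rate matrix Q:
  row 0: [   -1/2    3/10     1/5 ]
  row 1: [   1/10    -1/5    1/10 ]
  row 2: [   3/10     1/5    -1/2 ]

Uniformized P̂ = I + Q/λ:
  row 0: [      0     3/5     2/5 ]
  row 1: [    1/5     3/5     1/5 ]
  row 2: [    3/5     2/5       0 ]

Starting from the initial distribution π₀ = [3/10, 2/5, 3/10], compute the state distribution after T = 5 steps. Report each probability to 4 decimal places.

π = [0.2362, 0.5586, 0.2052]

t=0: π = [0.3000, 0.4000, 0.3000]
t=1: π = [0.2600, 0.5400, 0.2000]
t=2: π = [0.2280, 0.5600, 0.2120]
t=3: π = [0.2392, 0.5576, 0.2032]
t=4: π = [0.2334, 0.5594, 0.2072]
t=5: π = [0.2362, 0.5586, 0.2052]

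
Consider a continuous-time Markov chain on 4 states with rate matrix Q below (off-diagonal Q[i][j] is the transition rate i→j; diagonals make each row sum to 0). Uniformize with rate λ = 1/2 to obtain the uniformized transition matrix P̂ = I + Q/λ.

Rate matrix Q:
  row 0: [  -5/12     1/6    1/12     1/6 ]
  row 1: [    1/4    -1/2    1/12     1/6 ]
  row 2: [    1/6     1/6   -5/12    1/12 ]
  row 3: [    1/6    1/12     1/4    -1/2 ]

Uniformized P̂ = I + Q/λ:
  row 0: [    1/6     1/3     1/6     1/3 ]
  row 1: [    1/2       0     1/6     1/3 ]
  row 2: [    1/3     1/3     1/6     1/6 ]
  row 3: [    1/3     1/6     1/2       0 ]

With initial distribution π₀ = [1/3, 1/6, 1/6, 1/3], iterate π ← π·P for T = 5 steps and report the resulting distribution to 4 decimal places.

π = [0.3176, 0.2224, 0.2399, 0.2201]

t=0: π = [0.3333, 0.1667, 0.1667, 0.3333]
t=1: π = [0.3056, 0.2222, 0.2778, 0.1944]
t=2: π = [0.3194, 0.2269, 0.2315, 0.2222]
t=3: π = [0.3179, 0.2207, 0.2407, 0.2207]
t=4: π = [0.3171, 0.2230, 0.2402, 0.2197]
t=5: π = [0.3176, 0.2224, 0.2399, 0.2201]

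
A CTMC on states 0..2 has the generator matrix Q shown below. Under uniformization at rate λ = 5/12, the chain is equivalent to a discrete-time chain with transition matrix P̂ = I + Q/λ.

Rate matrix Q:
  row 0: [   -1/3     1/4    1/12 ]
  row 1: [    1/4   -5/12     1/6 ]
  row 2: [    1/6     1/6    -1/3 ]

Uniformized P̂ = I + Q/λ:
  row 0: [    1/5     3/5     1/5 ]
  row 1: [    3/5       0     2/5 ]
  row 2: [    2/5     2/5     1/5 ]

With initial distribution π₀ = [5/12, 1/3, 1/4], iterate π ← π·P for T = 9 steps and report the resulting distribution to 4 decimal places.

π = [0.3902, 0.3415, 0.2683]

t=0: π = [0.4167, 0.3333, 0.2500]
t=1: π = [0.3833, 0.3500, 0.2667]
t=2: π = [0.3933, 0.3367, 0.2700]
t=3: π = [0.3887, 0.3440, 0.2673]
t=4: π = [0.3911, 0.3401, 0.2688]
t=5: π = [0.3898, 0.3422, 0.2680]
t=6: π = [0.3905, 0.3411, 0.2684]
t=7: π = [0.3901, 0.3417, 0.2682]
t=8: π = [0.3903, 0.3414, 0.2683]
t=9: π = [0.3902, 0.3415, 0.2683]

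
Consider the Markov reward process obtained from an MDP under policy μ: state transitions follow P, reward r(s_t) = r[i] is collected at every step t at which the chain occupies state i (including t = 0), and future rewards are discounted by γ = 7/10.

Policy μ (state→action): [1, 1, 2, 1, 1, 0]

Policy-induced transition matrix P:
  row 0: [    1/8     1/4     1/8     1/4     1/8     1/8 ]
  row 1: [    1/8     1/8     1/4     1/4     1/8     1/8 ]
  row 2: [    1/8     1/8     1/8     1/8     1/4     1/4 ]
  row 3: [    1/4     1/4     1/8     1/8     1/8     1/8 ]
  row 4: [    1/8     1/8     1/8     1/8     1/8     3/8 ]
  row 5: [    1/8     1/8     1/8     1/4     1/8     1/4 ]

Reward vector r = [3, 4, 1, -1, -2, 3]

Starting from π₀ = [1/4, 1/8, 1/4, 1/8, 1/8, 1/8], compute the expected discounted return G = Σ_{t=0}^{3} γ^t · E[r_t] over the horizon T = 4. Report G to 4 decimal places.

G = 3.6184

t=0: π = [0.2500, 0.1250, 0.2500, 0.1250, 0.1250, 0.1250], E[r] = 1.5000, γ^t·E[r] = 1.500000, running G = 1.500000
t=1: π = [0.1406, 0.1719, 0.1406, 0.1875, 0.1563, 0.2031], E[r] = 1.3594, γ^t·E[r] = 0.951563, running G = 2.451563
t=2: π = [0.1484, 0.1660, 0.1465, 0.1895, 0.1426, 0.2070], E[r] = 1.4023, γ^t·E[r] = 0.687148, running G = 3.138711
t=3: π = [0.1487, 0.1672, 0.1458, 0.1902, 0.1433, 0.2048], E[r] = 1.3984, γ^t·E[r] = 0.479664, running G = 3.618375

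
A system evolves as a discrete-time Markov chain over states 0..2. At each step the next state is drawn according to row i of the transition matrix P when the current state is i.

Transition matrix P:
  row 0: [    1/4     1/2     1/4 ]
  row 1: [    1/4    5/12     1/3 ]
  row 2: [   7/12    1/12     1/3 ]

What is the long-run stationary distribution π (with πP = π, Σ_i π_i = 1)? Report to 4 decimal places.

Balance equations π_j = Σ_i π_i·P[i][j]:
  π_0 = 1/4·π_0 + 1/4·π_1 + 7/12·π_2
  π_1 = 1/2·π_0 + 5/12·π_1 + 1/12·π_2
  normalize: π_0 + π_1 + π_2 = 1
Solving the linear system gives exactly π = [13/37, 51/148, 45/148].

π = [0.3514, 0.3446, 0.3041]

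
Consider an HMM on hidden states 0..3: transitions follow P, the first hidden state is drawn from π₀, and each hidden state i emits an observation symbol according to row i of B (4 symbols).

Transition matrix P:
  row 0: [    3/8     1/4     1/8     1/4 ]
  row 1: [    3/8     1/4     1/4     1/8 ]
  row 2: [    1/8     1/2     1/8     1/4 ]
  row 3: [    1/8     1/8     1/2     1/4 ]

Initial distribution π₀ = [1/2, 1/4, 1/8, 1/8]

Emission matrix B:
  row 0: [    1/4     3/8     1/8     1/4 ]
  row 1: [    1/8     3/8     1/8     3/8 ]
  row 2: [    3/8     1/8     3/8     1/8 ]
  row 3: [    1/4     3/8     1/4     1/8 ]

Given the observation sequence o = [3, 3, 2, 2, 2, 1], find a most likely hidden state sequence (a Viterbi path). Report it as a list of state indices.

t=0: δ = [1.250e-01, 9.375e-02, 1.562e-02, 1.562e-02]  (obs o_0=3)
t=1: δ = [1.172e-02, 1.172e-02, 2.930e-03, 3.906e-03]  ψ = [0, 0, 1, 0]  (obs o_1=3)
t=2: δ = [5.493e-04, 3.662e-04, 1.099e-03, 7.324e-04]  ψ = [0, 0, 1, 0]  (obs o_2=2)
t=3: δ = [2.575e-05, 6.866e-05, 1.373e-04, 6.866e-05]  ψ = [0, 2, 3, 2]  (obs o_3=2)
t=4: δ = [3.219e-06, 8.583e-06, 1.287e-05, 8.583e-06]  ψ = [1, 2, 3, 2]  (obs o_4=2)
t=5: δ = [1.207e-06, 2.414e-06, 5.364e-07, 1.207e-06]  ψ = [1, 2, 3, 2]  (obs o_5=1)
backtrack: best end state = 1; path = [0, 1, 2, 3, 2, 1]

path = [0, 1, 2, 3, 2, 1]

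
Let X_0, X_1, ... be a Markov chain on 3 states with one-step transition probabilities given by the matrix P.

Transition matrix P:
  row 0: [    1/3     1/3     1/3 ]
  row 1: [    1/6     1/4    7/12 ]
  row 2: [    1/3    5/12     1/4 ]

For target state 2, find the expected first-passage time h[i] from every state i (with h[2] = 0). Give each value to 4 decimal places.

h = [2.4375, 1.8750, 0.0000]

First-step conditioning: h[2] = 0; for i ≠ 2, h[i] = 1 + Σ_k P[i][k]·h[k].
  h[0] = 1 + 1/3·h[0] + 1/3·h[1]
  h[1] = 1 + 1/6·h[0] + 1/4·h[1]
Solving the 2×2 linear system over states ≠ 2 gives exactly h = [39/16, 15/8, 0] (h[2] = 0 is the target).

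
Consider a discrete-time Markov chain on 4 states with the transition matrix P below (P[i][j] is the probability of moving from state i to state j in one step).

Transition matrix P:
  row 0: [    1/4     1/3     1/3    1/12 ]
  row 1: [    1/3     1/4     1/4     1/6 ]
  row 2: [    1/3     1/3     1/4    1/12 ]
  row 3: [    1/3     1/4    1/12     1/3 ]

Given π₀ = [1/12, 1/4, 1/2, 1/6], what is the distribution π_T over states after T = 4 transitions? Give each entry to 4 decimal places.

π = [0.3077, 0.2966, 0.2516, 0.1441]

t=0: π = [0.0833, 0.2500, 0.5000, 0.1667]
t=1: π = [0.3264, 0.2986, 0.2292, 0.1458]
t=2: π = [0.3061, 0.2963, 0.2529, 0.1447]
t=3: π = [0.3078, 0.2966, 0.2514, 0.1442]
t=4: π = [0.3077, 0.2966, 0.2516, 0.1441]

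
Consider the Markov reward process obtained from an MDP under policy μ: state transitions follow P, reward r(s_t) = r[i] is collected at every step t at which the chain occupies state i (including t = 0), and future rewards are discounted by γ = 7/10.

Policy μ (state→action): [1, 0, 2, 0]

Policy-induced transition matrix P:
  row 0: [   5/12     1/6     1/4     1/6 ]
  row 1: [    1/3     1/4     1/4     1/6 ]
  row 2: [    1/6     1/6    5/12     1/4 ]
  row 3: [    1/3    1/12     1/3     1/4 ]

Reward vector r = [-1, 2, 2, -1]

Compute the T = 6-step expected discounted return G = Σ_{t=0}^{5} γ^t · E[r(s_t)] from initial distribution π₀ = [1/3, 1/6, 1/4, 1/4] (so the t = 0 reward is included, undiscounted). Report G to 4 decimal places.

G = 1.0989

t=0: π = [0.3333, 0.1667, 0.2500, 0.2500], E[r] = 0.2500, γ^t·E[r] = 0.250000, running G = 0.250000
t=1: π = [0.3194, 0.1597, 0.3125, 0.2083], E[r] = 0.4167, γ^t·E[r] = 0.291667, running G = 0.541667
t=2: π = [0.3079, 0.1626, 0.3194, 0.2101], E[r] = 0.4462, γ^t·E[r] = 0.218628, running G = 0.760295
t=3: π = [0.3057, 0.1627, 0.3207, 0.2108], E[r] = 0.4504, γ^t·E[r] = 0.154479, running G = 0.914774
t=4: π = [0.3054, 0.1627, 0.3210, 0.2110], E[r] = 0.4511, γ^t·E[r] = 0.108297, running G = 1.023072
t=5: π = [0.3053, 0.1626, 0.3211, 0.2110], E[r] = 0.4512, γ^t·E[r] = 0.075829, running G = 1.098901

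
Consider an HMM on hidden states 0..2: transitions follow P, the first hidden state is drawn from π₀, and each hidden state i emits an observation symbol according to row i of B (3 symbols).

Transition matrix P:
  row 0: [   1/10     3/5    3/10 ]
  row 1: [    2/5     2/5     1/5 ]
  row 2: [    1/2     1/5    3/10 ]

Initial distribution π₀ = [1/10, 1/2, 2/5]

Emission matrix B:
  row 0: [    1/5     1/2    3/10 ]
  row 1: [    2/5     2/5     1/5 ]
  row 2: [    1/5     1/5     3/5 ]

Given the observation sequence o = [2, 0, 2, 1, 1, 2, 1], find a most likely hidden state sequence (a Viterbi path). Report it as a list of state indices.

t=0: δ = [3.000e-02, 1.000e-01, 2.400e-01]  (obs o_0=2)
t=1: δ = [2.400e-02, 1.920e-02, 1.440e-02]  ψ = [2, 2, 2]  (obs o_1=0)
t=2: δ = [2.304e-03, 2.880e-03, 4.320e-03]  ψ = [1, 0, 0]  (obs o_2=2)
t=3: δ = [1.080e-03, 5.530e-04, 2.592e-04]  ψ = [2, 0, 2]  (obs o_3=1)
t=4: δ = [1.106e-04, 2.592e-04, 6.480e-05]  ψ = [1, 0, 0]  (obs o_4=1)
t=5: δ = [3.110e-05, 2.074e-05, 3.110e-05]  ψ = [1, 1, 1]  (obs o_5=2)
t=6: δ = [7.776e-06, 7.465e-06, 1.866e-06]  ψ = [2, 0, 0]  (obs o_6=1)
backtrack: best end state = 0; path = [2, 0, 2, 0, 1, 2, 0]

path = [2, 0, 2, 0, 1, 2, 0]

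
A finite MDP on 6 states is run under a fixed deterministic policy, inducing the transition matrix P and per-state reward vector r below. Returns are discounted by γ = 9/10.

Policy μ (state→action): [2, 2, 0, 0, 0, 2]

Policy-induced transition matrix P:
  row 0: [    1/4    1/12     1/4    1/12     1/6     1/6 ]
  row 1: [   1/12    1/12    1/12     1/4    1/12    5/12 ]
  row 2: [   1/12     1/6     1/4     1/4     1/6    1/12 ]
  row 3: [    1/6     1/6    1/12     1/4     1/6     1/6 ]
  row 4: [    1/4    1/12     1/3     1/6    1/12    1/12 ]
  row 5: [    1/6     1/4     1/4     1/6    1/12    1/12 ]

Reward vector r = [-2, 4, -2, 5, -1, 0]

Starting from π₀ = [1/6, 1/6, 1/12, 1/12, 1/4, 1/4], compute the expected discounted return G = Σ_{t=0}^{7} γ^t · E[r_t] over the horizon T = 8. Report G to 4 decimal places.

G = 3.4827

t=0: π = [0.1667, 0.1667, 0.0833, 0.0833, 0.2500, 0.2500], E[r] = 0.3333, γ^t·E[r] = 0.333333, running G = 0.333333
t=1: π = [0.1806, 0.1389, 0.2292, 0.1806, 0.1111, 0.1597], E[r] = 0.5278, γ^t·E[r] = 0.475000, running G = 0.808333
t=2: π = [0.1603, 0.1441, 0.2060, 0.1973, 0.1325, 0.1597], E[r] = 0.6979, γ^t·E[r] = 0.565313, running G = 1.373646
t=3: π = [0.1619, 0.1436, 0.2041, 0.1989, 0.1303, 0.1612], E[r] = 0.7065, γ^t·E[r] = 0.515074, running G = 1.888720
t=4: π = [0.1620, 0.1438, 0.2038, 0.1987, 0.1304, 0.1613], E[r] = 0.7067, γ^t·E[r] = 0.463685, running G = 2.352406
t=5: π = [0.1621, 0.1438, 0.2038, 0.1987, 0.1304, 0.1613], E[r] = 0.7064, γ^t·E[r] = 0.417093, running G = 2.769498
t=6: π = [0.1621, 0.1438, 0.2038, 0.1987, 0.1304, 0.1613], E[r] = 0.7063, γ^t·E[r] = 0.375367, running G = 3.144865
t=7: π = [0.1621, 0.1438, 0.2038, 0.1987, 0.1304, 0.1613], E[r] = 0.7063, γ^t·E[r] = 0.337829, running G = 3.482695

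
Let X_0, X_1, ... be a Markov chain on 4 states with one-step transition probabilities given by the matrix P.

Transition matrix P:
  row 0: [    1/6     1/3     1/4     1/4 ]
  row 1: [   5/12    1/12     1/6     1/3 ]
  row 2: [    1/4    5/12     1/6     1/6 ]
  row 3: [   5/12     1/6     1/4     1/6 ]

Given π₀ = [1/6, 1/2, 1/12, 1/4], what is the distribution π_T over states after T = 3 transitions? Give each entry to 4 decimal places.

π = [0.3070, 0.2483, 0.2099, 0.2349]

t=0: π = [0.1667, 0.5000, 0.0833, 0.2500]
t=1: π = [0.3611, 0.1736, 0.2014, 0.2639]
t=2: π = [0.2928, 0.2627, 0.2188, 0.2257]
t=3: π = [0.3070, 0.2483, 0.2099, 0.2349]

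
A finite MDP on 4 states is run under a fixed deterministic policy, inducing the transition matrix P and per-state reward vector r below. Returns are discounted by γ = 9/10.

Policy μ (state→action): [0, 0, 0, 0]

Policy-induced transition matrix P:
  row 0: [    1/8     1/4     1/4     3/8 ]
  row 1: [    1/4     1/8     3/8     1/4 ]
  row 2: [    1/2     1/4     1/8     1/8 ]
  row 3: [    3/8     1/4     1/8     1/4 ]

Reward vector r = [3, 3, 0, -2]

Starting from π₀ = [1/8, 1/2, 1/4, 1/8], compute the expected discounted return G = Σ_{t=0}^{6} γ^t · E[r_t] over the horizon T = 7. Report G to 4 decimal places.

t=0: π = [0.1250, 0.5000, 0.2500, 0.1250], E[r] = 1.6250, γ^t·E[r] = 1.625000, running G = 1.625000
t=1: π = [0.3125, 0.1875, 0.2656, 0.2344], E[r] = 1.0313, γ^t·E[r] = 0.928125, running G = 2.553125
t=2: π = [0.3066, 0.2266, 0.2109, 0.2559], E[r] = 1.0879, γ^t·E[r] = 0.881191, running G = 3.434316
t=3: π = [0.2964, 0.2217, 0.2200, 0.2620], E[r] = 1.0303, γ^t·E[r] = 0.751069, running G = 4.185386
t=4: π = [0.3007, 0.2223, 0.2175, 0.2596], E[r] = 1.0498, γ^t·E[r] = 0.688797, running G = 4.874183
t=5: π = [0.2992, 0.2222, 0.2182, 0.2604], E[r] = 1.0435, γ^t·E[r] = 0.616182, running G = 5.490365
t=6: π = [0.2997, 0.2222, 0.2180, 0.2601], E[r] = 1.0455, γ^t·E[r] = 0.555602, running G = 6.045968

G = 6.0460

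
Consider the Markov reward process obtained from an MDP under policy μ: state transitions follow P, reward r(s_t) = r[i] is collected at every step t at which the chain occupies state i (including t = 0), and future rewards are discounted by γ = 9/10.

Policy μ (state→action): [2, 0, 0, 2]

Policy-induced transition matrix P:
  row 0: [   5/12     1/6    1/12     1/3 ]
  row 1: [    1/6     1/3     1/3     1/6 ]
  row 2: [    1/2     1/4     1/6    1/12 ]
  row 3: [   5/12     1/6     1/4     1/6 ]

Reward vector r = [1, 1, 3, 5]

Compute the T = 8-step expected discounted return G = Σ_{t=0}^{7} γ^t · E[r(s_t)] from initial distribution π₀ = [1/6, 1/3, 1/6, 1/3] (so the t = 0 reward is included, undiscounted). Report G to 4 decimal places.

G = 13.0961

t=0: π = [0.1667, 0.3333, 0.1667, 0.3333], E[r] = 2.6667, γ^t·E[r] = 2.666667, running G = 2.666667
t=1: π = [0.3472, 0.2361, 0.2361, 0.1806], E[r] = 2.1944, γ^t·E[r] = 1.975000, running G = 4.641667
t=2: π = [0.3773, 0.2257, 0.1921, 0.2049], E[r] = 2.2037, γ^t·E[r] = 1.785000, running G = 6.426667
t=3: π = [0.3763, 0.2203, 0.1899, 0.2135], E[r] = 2.2340, γ^t·E[r] = 1.628578, running G = 8.055245
t=4: π = [0.3774, 0.2192, 0.1898, 0.2135], E[r] = 2.2338, γ^t·E[r] = 1.465625, running G = 9.520870
t=5: π = [0.3777, 0.2190, 0.1895, 0.2138], E[r] = 2.2341, γ^t·E[r] = 1.319212, running G = 10.840082
t=6: π = [0.3777, 0.2190, 0.1895, 0.2138], E[r] = 2.2343, γ^t·E[r] = 1.187394, running G = 12.027476
t=7: π = [0.3777, 0.2190, 0.1895, 0.2138], E[r] = 2.2343, γ^t·E[r] = 1.068663, running G = 13.096139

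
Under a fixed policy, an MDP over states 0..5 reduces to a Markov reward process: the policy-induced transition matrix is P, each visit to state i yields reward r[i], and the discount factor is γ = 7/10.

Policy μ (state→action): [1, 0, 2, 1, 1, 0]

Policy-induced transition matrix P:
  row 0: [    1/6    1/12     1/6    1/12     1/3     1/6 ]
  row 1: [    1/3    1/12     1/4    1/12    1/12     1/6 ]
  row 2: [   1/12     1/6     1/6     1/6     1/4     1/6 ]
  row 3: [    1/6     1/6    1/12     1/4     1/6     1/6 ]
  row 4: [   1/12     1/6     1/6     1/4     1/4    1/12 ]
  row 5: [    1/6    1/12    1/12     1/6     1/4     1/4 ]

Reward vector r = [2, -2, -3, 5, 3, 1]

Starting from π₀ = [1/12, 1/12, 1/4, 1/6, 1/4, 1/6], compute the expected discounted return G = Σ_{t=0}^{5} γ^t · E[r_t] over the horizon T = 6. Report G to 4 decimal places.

t=0: π = [0.0833, 0.0833, 0.2500, 0.1667, 0.2500, 0.1667], E[r] = 1.0000, γ^t·E[r] = 1.000000, running G = 1.000000
t=1: π = [0.1389, 0.1389, 0.1458, 0.1875, 0.2292, 0.1597], E[r] = 1.3472, γ^t·E[r] = 0.943056, running G = 1.943056
t=2: π = [0.1586, 0.1302, 0.1493, 0.1782, 0.2228, 0.1609], E[r] = 1.3293, γ^t·E[r] = 0.651348, running G = 2.594404
t=3: π = [0.1574, 0.1292, 0.1493, 0.1760, 0.2267, 0.1615], E[r] = 1.3302, γ^t·E[r] = 0.456242, running G = 3.050646
t=4: π = [0.1569, 0.1293, 0.1493, 0.1763, 0.2269, 0.1612], E[r] = 1.3309, γ^t·E[r] = 0.319541, running G = 3.370186
t=5: π = [0.1569, 0.1294, 0.1493, 0.1764, 0.2268, 0.1612], E[r] = 1.3308, γ^t·E[r] = 0.223669, running G = 3.593856

G = 3.5939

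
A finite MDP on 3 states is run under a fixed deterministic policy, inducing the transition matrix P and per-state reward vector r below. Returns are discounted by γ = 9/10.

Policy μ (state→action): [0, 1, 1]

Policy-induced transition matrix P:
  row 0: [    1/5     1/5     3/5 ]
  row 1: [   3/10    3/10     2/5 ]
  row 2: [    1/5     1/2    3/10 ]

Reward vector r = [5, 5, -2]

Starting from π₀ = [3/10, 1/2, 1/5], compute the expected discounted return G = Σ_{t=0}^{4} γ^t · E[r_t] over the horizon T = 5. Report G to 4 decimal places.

t=0: π = [0.3000, 0.5000, 0.2000], E[r] = 3.6000, γ^t·E[r] = 3.600000, running G = 3.600000
t=1: π = [0.2500, 0.3100, 0.4400], E[r] = 1.9200, γ^t·E[r] = 1.728000, running G = 5.328000
t=2: π = [0.2310, 0.3630, 0.4060], E[r] = 2.1580, γ^t·E[r] = 1.747980, running G = 7.075980
t=3: π = [0.2363, 0.3581, 0.4056], E[r] = 2.1608, γ^t·E[r] = 1.575223, running G = 8.651203
t=4: π = [0.2358, 0.3575, 0.4067], E[r] = 2.1531, γ^t·E[r] = 1.412649, running G = 10.063852

G = 10.0639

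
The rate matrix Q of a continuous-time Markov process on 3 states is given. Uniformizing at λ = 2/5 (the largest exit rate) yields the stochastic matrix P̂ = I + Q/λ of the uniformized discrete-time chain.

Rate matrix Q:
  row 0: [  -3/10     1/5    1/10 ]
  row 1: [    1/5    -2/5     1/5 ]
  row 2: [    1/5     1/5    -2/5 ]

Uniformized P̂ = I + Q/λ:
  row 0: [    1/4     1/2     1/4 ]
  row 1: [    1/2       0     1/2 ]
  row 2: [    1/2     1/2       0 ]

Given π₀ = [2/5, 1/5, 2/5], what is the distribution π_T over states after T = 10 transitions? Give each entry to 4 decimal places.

t=0: π = [0.4000, 0.2000, 0.4000]
t=1: π = [0.4000, 0.4000, 0.2000]
t=2: π = [0.4000, 0.3000, 0.3000]
t=3: π = [0.4000, 0.3500, 0.2500]
t=4: π = [0.4000, 0.3250, 0.2750]
t=5: π = [0.4000, 0.3375, 0.2625]
t=6: π = [0.4000, 0.3313, 0.2688]
t=7: π = [0.4000, 0.3344, 0.2656]
t=8: π = [0.4000, 0.3328, 0.2672]
t=9: π = [0.4000, 0.3336, 0.2664]
t=10: π = [0.4000, 0.3332, 0.2668]

π = [0.4000, 0.3332, 0.2668]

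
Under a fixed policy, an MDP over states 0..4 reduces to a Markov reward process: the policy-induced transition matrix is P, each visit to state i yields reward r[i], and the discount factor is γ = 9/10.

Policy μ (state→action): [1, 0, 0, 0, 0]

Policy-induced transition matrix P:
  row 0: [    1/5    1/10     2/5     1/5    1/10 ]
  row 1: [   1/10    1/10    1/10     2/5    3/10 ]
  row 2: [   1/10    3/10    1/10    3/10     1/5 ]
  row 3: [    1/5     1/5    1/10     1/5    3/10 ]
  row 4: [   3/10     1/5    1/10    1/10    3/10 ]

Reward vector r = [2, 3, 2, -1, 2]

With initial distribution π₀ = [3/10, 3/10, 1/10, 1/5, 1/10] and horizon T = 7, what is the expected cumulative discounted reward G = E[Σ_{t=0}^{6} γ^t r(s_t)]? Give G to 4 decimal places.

t=0: π = [0.3000, 0.3000, 0.1000, 0.2000, 0.1000], E[r] = 1.7000, γ^t·E[r] = 1.700000, running G = 1.700000
t=1: π = [0.1700, 0.1500, 0.1900, 0.2600, 0.2300], E[r] = 1.3700, γ^t·E[r] = 1.233000, running G = 2.933000
t=2: π = [0.1890, 0.1870, 0.1510, 0.2260, 0.2470], E[r] = 1.5090, γ^t·E[r] = 1.222290, running G = 4.155290
t=3: π = [0.1909, 0.1775, 0.1567, 0.2278, 0.2471], E[r] = 1.4941, γ^t·E[r] = 1.089199, running G = 5.244489
t=4: π = [0.1913, 0.1788, 0.1573, 0.2265, 0.2462], E[r] = 1.4995, γ^t·E[r] = 0.983789, running G = 6.228278
t=5: π = [0.1910, 0.1787, 0.1574, 0.2269, 0.2460], E[r] = 1.4981, γ^t·E[r] = 0.884602, running G = 7.112880
t=6: π = [0.1910, 0.1788, 0.1573, 0.2269, 0.2461], E[r] = 1.4981, γ^t·E[r] = 0.796166, running G = 7.909046

G = 7.9090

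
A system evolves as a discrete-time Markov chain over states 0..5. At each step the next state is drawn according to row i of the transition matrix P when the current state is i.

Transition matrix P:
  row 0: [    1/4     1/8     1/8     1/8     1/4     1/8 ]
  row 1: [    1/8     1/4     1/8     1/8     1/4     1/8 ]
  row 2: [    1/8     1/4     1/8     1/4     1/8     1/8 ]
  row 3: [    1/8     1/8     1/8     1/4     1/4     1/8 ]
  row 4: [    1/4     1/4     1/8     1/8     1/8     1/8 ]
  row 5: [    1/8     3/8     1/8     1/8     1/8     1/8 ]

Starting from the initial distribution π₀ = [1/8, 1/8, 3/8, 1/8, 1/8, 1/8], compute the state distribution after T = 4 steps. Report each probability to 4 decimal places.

π = [0.1706, 0.2242, 0.1250, 0.1608, 0.1945, 0.1250]

t=0: π = [0.1250, 0.1250, 0.3750, 0.1250, 0.1250, 0.1250]
t=1: π = [0.1563, 0.2344, 0.1250, 0.1875, 0.1719, 0.1250]
t=2: π = [0.1660, 0.2227, 0.1250, 0.1641, 0.1973, 0.1250]
t=3: π = [0.1704, 0.2244, 0.1250, 0.1611, 0.1941, 0.1250]
t=4: π = [0.1706, 0.2242, 0.1250, 0.1608, 0.1945, 0.1250]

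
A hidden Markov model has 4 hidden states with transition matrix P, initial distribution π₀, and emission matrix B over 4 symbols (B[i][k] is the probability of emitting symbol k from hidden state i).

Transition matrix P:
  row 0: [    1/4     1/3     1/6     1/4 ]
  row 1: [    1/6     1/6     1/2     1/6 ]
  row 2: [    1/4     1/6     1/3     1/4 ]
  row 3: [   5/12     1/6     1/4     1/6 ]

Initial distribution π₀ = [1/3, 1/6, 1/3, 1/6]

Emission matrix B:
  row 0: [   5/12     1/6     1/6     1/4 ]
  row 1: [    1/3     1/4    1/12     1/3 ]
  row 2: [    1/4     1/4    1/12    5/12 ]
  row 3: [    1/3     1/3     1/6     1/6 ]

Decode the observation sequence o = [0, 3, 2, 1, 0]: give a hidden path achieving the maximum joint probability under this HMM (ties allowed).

t=0: δ = [1.389e-01, 5.556e-02, 8.333e-02, 5.556e-02]  (obs o_0=0)
t=1: δ = [8.681e-03, 1.543e-02, 1.157e-02, 5.787e-03]  ψ = [0, 0, 1, 0]  (obs o_1=3)
t=2: δ = [4.823e-04, 2.411e-04, 6.430e-04, 4.823e-04]  ψ = [2, 0, 1, 2]  (obs o_2=2)
t=3: δ = [3.349e-05, 4.019e-05, 5.358e-05, 5.358e-05]  ψ = [3, 0, 2, 2]  (obs o_3=1)
t=4: δ = [9.303e-06, 3.721e-06, 5.023e-06, 4.465e-06]  ψ = [3, 0, 1, 2]  (obs o_4=0)
backtrack: best end state = 0; path = [0, 1, 2, 3, 0]

path = [0, 1, 2, 3, 0]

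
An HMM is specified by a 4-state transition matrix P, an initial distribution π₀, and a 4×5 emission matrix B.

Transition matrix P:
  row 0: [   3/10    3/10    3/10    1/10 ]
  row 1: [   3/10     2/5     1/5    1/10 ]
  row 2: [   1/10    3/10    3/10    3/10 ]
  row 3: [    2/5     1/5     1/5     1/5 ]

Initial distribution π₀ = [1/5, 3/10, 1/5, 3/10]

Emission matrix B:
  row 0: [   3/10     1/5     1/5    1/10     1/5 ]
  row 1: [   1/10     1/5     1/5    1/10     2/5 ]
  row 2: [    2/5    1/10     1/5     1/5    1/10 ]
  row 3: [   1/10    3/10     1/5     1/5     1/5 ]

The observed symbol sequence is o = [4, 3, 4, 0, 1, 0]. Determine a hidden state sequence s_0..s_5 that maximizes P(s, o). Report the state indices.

path = [1, 1, 1, 2, 3, 0]

t=0: δ = [4.000e-02, 1.200e-01, 2.000e-02, 6.000e-02]  (obs o_0=4)
t=1: δ = [3.600e-03, 4.800e-03, 4.800e-03, 2.400e-03]  ψ = [1, 1, 1, 1]  (obs o_1=3)
t=2: δ = [2.880e-04, 7.680e-04, 1.440e-04, 2.880e-04]  ψ = [1, 1, 2, 2]  (obs o_2=4)
t=3: δ = [6.912e-05, 3.072e-05, 6.144e-05, 7.680e-06]  ψ = [1, 1, 1, 1]  (obs o_3=0)
t=4: δ = [4.147e-06, 4.147e-06, 2.074e-06, 5.530e-06]  ψ = [0, 0, 0, 2]  (obs o_4=1)
t=5: δ = [6.636e-07, 1.659e-07, 4.977e-07, 1.106e-07]  ψ = [3, 1, 0, 3]  (obs o_5=0)
backtrack: best end state = 0; path = [1, 1, 1, 2, 3, 0]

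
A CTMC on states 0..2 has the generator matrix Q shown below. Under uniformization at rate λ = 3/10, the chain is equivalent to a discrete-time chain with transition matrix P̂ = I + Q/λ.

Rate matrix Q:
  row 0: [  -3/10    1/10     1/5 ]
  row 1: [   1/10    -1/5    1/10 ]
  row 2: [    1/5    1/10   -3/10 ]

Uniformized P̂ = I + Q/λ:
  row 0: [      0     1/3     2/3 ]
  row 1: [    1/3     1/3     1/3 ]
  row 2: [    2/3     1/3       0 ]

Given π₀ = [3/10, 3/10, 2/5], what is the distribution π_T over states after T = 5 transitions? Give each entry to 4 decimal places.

t=0: π = [0.3000, 0.3000, 0.4000]
t=1: π = [0.3667, 0.3333, 0.3000]
t=2: π = [0.3111, 0.3333, 0.3556]
t=3: π = [0.3481, 0.3333, 0.3185]
t=4: π = [0.3235, 0.3333, 0.3432]
t=5: π = [0.3399, 0.3333, 0.3267]

π = [0.3399, 0.3333, 0.3267]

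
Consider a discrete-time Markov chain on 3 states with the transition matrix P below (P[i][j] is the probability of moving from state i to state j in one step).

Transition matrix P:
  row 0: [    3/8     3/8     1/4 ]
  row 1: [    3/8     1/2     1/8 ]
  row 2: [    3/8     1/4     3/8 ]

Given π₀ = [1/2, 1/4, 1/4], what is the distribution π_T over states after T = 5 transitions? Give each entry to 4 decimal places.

π = [0.3750, 0.3958, 0.2292]

t=0: π = [0.5000, 0.2500, 0.2500]
t=1: π = [0.3750, 0.3750, 0.2500]
t=2: π = [0.3750, 0.3906, 0.2344]
t=3: π = [0.3750, 0.3945, 0.2305]
t=4: π = [0.3750, 0.3955, 0.2295]
t=5: π = [0.3750, 0.3958, 0.2292]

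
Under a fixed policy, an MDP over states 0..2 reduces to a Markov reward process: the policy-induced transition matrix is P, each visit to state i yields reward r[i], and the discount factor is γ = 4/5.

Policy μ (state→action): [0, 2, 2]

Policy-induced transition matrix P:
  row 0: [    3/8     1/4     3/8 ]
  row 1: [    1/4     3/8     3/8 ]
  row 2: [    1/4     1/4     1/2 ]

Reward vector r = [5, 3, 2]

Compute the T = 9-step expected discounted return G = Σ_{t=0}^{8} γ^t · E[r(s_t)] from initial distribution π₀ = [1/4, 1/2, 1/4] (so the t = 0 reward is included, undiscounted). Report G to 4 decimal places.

G = 13.7242

t=0: π = [0.2500, 0.5000, 0.2500], E[r] = 3.2500, γ^t·E[r] = 3.250000, running G = 3.250000
t=1: π = [0.2813, 0.3125, 0.4063], E[r] = 3.1563, γ^t·E[r] = 2.525000, running G = 5.775000
t=2: π = [0.2852, 0.2891, 0.4258], E[r] = 3.1445, γ^t·E[r] = 2.012500, running G = 7.787500
t=3: π = [0.2856, 0.2861, 0.4282], E[r] = 3.1431, γ^t·E[r] = 1.609250, running G = 9.396750
t=4: π = [0.2857, 0.2858, 0.4285], E[r] = 3.1429, γ^t·E[r] = 1.287325, running G = 10.684075
t=5: π = [0.2857, 0.2857, 0.4286], E[r] = 3.1429, γ^t·E[r] = 1.029853, running G = 11.713928
t=6: π = [0.2857, 0.2857, 0.4286], E[r] = 3.1429, γ^t·E[r] = 0.823881, running G = 12.537809
t=7: π = [0.2857, 0.2857, 0.4286], E[r] = 3.1429, γ^t·E[r] = 0.659105, running G = 13.196914
t=8: π = [0.2857, 0.2857, 0.4286], E[r] = 3.1429, γ^t·E[r] = 0.527284, running G = 13.724198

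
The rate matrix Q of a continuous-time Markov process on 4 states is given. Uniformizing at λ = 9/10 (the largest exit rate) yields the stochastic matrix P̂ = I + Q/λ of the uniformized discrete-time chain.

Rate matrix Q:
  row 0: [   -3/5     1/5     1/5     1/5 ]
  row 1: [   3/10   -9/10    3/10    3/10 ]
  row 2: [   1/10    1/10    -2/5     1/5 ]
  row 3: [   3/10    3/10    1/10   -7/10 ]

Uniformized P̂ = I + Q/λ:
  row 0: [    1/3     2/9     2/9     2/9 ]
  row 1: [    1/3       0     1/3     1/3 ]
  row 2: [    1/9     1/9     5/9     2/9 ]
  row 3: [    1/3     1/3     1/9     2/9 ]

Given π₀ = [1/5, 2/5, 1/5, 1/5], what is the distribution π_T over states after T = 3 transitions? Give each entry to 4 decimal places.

π = [0.2642, 0.1723, 0.3204, 0.2431]

t=0: π = [0.2000, 0.4000, 0.2000, 0.2000]
t=1: π = [0.2889, 0.1333, 0.3111, 0.2667]
t=2: π = [0.2642, 0.1877, 0.3111, 0.2370]
t=3: π = [0.2642, 0.1723, 0.3204, 0.2431]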